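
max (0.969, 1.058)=1.058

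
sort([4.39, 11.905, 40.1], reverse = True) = [40.1, 11.905, 4.39]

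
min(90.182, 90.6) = 90.182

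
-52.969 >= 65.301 False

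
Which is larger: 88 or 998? 998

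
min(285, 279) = 279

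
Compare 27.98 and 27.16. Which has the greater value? 27.98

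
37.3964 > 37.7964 False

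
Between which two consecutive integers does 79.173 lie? 79 and 80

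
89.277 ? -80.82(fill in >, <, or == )>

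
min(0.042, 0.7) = 0.042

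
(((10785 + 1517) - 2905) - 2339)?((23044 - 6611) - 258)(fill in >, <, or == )<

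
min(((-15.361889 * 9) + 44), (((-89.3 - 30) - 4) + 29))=-94.3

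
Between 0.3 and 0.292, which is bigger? 0.3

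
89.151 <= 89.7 True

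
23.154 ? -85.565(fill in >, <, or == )>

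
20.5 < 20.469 False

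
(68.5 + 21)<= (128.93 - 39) True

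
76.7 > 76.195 True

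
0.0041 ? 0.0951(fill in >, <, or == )<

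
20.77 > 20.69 True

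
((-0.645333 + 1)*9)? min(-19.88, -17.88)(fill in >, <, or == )>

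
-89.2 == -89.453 False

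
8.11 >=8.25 False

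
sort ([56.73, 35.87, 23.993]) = [23.993, 35.87, 56.73]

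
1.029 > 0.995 True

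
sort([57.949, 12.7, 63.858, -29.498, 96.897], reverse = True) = [96.897, 63.858, 57.949, 12.7, -29.498]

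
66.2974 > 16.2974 True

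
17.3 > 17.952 False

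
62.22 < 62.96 True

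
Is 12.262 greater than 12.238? Yes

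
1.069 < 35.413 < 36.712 True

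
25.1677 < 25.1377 False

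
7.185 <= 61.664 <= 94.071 True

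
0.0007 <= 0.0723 True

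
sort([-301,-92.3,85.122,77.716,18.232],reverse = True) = [85.122,77.716,18.232,-92.3,-301]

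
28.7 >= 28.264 True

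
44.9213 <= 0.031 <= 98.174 False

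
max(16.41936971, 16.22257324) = 16.41936971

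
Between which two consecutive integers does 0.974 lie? 0 and 1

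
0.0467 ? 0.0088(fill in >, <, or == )>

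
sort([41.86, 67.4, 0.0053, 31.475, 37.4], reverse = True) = [67.4, 41.86, 37.4, 31.475, 0.0053]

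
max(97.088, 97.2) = 97.2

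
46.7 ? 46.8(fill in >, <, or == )<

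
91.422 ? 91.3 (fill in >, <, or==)>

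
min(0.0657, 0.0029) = 0.0029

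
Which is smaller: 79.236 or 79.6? 79.236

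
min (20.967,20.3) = 20.3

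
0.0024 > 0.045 False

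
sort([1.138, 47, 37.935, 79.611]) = [1.138, 37.935, 47, 79.611]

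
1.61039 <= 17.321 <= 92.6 True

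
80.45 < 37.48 False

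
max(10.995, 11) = 11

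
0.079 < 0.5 True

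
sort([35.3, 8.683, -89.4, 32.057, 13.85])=[-89.4, 8.683, 13.85, 32.057, 35.3]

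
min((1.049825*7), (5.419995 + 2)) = 7.348775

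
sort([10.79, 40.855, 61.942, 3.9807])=[3.9807, 10.79, 40.855, 61.942]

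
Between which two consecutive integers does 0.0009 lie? 0 and 1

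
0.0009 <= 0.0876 True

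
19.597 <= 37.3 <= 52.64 True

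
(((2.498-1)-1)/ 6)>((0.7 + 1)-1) False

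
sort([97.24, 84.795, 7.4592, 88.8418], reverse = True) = [97.24, 88.8418, 84.795, 7.4592]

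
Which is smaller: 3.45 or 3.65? 3.45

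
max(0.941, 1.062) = 1.062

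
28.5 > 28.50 False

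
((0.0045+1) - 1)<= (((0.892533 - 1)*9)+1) True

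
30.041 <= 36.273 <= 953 True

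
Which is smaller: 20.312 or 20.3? 20.3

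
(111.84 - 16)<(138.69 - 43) False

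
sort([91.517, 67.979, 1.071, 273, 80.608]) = [1.071, 67.979, 80.608, 91.517, 273]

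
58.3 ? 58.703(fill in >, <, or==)<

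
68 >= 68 True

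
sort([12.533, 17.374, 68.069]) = [12.533, 17.374, 68.069]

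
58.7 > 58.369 True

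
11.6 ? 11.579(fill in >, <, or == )>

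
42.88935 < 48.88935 True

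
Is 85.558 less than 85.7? Yes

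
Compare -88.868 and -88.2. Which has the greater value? -88.2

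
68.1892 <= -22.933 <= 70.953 False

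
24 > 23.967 True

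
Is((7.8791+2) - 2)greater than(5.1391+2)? Yes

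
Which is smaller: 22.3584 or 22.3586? 22.3584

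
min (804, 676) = 676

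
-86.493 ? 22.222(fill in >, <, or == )<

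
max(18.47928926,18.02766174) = 18.47928926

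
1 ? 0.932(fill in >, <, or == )>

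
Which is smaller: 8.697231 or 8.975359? 8.697231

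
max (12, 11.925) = 12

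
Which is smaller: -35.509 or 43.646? -35.509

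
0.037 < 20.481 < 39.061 True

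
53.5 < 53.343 False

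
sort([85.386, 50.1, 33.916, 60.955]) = [33.916, 50.1, 60.955, 85.386]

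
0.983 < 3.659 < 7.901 True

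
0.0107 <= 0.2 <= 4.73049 True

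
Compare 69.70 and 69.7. They are equal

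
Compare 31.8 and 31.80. They are equal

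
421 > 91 True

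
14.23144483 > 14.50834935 False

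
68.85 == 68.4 False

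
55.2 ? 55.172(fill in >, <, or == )>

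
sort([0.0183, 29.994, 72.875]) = [0.0183, 29.994, 72.875]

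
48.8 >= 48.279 True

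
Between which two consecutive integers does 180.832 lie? 180 and 181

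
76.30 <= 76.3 True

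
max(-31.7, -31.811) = -31.7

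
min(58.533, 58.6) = 58.533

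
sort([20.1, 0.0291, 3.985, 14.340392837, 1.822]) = [0.0291, 1.822, 3.985, 14.340392837, 20.1]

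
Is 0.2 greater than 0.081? Yes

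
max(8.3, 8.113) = 8.3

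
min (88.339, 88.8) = 88.339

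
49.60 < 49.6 False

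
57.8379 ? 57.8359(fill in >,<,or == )>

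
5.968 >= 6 False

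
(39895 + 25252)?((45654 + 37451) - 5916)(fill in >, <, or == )<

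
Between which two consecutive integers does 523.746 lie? 523 and 524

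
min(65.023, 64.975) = 64.975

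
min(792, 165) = 165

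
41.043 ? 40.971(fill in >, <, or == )>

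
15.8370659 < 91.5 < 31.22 False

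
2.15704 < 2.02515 False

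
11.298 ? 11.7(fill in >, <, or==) <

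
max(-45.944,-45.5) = -45.5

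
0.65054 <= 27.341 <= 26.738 False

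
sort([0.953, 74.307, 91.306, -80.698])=[-80.698, 0.953, 74.307, 91.306]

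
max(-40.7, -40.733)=-40.7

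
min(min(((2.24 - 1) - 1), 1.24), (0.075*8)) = 0.24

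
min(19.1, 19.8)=19.1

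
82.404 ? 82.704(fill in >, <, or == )<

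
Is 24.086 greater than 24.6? No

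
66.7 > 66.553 True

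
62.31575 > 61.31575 True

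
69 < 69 False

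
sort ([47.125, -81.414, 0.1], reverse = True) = [47.125, 0.1, -81.414]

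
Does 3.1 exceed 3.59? No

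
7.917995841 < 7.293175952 False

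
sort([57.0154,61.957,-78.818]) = [-78.818,57.0154,61.957]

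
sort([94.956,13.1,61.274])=[13.1,61.274,94.956]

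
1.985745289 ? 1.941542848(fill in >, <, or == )>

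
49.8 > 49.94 False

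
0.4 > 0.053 True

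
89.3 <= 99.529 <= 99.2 False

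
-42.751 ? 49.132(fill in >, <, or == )<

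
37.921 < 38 True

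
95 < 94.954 False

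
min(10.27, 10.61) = 10.27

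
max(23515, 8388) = 23515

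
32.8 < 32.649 False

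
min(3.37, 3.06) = 3.06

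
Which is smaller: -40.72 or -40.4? -40.72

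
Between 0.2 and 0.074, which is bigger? 0.2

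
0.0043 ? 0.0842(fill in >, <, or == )<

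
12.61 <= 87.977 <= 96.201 True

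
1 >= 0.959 True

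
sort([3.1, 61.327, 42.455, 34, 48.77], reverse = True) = [61.327, 48.77, 42.455, 34, 3.1]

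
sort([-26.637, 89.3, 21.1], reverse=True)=[89.3, 21.1, -26.637]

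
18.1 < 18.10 False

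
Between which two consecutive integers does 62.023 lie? 62 and 63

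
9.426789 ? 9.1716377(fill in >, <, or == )>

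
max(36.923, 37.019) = 37.019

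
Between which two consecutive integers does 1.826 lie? 1 and 2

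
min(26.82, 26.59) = 26.59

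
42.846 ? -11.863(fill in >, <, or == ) >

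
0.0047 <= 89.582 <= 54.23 False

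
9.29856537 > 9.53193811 False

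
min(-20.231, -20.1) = -20.231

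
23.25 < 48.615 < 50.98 True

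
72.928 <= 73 True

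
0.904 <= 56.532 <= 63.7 True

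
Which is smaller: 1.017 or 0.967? 0.967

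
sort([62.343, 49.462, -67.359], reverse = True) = [62.343, 49.462, -67.359]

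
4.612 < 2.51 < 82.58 False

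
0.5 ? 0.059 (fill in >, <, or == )>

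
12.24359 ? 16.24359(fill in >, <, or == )<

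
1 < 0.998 False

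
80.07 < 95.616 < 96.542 True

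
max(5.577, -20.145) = 5.577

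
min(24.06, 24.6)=24.06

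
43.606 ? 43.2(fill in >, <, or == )>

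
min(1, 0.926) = 0.926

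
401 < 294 False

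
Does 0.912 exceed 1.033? No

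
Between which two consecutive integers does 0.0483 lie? 0 and 1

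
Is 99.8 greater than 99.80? No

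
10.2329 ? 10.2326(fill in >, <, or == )>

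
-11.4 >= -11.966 True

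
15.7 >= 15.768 False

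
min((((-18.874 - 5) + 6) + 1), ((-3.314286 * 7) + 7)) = -16.874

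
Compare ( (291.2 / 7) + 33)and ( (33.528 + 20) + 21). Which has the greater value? ( (291.2 / 7) + 33)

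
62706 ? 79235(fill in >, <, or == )<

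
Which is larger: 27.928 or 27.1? 27.928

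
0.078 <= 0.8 True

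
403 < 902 True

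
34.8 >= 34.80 True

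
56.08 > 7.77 True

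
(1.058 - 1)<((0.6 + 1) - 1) True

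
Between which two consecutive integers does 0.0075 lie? 0 and 1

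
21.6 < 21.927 True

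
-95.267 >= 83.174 False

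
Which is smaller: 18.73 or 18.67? 18.67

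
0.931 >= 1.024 False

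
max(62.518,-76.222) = 62.518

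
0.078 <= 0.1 True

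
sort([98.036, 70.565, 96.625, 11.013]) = [11.013, 70.565, 96.625, 98.036]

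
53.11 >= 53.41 False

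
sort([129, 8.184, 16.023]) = [8.184, 16.023, 129]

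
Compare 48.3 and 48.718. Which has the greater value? 48.718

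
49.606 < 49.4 False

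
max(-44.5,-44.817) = -44.5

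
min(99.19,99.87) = 99.19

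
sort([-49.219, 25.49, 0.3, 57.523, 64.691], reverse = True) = [64.691, 57.523, 25.49, 0.3, -49.219]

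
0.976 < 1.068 True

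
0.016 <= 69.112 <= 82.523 True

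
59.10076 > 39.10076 True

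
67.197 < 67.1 False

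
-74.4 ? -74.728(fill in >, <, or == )>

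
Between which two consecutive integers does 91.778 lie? 91 and 92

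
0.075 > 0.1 False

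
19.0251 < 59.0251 True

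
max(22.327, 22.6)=22.6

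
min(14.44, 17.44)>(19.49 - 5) False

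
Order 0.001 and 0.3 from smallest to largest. 0.001, 0.3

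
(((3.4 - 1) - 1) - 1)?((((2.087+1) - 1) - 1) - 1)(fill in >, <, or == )>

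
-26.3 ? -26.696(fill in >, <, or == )>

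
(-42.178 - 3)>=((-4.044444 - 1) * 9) True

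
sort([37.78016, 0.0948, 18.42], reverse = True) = [37.78016, 18.42, 0.0948]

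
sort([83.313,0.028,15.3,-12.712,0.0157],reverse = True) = [83.313,15.3,0.028,0.0157,-12.712]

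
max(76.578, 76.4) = 76.578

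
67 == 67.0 True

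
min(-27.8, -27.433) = -27.8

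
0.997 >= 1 False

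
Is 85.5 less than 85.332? No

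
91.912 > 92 False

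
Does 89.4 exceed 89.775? No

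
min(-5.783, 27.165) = -5.783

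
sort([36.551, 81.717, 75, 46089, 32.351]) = [32.351, 36.551, 75, 81.717, 46089]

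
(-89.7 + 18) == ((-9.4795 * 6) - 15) False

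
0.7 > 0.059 True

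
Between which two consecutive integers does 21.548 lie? 21 and 22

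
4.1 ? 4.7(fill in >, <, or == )<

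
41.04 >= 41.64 False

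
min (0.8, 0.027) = 0.027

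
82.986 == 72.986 False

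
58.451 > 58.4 True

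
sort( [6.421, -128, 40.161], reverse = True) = [40.161, 6.421, -128]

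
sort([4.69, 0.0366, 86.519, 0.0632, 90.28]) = [0.0366, 0.0632, 4.69, 86.519, 90.28]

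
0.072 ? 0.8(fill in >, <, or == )<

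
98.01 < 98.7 True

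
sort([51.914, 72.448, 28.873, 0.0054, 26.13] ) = [0.0054, 26.13, 28.873, 51.914, 72.448]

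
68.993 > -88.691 True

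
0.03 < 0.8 True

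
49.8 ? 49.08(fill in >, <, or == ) >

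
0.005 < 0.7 True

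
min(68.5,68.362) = 68.362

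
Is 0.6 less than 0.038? No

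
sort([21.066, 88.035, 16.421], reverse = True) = [88.035, 21.066, 16.421]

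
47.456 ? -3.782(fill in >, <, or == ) >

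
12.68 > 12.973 False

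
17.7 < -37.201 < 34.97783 False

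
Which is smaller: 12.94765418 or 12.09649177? 12.09649177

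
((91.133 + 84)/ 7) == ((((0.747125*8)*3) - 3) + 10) False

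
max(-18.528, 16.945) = 16.945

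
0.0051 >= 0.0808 False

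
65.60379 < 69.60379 True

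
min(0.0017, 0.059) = 0.0017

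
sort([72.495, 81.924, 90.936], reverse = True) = [90.936, 81.924, 72.495]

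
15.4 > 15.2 True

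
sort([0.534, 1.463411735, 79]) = [0.534, 1.463411735, 79]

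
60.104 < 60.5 True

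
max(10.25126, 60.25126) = 60.25126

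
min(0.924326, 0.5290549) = 0.5290549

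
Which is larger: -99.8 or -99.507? -99.507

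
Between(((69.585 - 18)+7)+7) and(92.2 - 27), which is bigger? (((69.585 - 18)+7)+7)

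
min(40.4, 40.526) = 40.4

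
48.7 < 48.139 False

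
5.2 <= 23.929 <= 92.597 True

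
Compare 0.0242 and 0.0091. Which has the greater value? 0.0242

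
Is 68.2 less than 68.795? Yes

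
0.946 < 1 True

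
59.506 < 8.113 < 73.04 False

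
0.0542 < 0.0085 False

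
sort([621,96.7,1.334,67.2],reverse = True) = [621,96.7,67.2,1.334]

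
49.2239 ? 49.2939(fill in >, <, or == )<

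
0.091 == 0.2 False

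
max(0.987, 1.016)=1.016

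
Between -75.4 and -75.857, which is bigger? -75.4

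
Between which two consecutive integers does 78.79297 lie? 78 and 79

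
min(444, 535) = 444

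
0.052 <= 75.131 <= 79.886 True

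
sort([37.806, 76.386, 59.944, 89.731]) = [37.806, 59.944, 76.386, 89.731]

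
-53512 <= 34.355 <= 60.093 True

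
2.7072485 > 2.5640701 True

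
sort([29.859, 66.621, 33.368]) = [29.859, 33.368, 66.621]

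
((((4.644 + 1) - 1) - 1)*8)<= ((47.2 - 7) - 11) True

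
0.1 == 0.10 True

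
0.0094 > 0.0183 False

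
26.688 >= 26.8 False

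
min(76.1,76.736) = 76.1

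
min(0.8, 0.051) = 0.051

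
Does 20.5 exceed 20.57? No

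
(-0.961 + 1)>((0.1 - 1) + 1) False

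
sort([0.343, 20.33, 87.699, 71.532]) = [0.343, 20.33, 71.532, 87.699]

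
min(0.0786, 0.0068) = 0.0068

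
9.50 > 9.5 False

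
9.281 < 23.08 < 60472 True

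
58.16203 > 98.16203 False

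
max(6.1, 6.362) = 6.362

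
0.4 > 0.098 True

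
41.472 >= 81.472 False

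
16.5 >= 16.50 True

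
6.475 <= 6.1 False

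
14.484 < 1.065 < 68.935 False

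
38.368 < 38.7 True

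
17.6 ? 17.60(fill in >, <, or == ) ==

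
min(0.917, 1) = 0.917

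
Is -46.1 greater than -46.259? Yes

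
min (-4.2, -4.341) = -4.341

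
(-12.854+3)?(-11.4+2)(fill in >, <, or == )<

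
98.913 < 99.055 True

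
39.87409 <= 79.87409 True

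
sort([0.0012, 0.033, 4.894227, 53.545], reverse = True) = [53.545, 4.894227, 0.033, 0.0012]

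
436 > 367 True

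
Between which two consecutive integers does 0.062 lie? 0 and 1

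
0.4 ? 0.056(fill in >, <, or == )>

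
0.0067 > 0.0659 False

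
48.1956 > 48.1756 True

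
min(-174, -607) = -607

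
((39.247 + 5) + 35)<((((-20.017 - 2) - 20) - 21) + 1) False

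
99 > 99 False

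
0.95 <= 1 True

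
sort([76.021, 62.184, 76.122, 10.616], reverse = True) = [76.122, 76.021, 62.184, 10.616]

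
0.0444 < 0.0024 False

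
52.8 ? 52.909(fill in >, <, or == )<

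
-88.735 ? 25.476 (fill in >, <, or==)<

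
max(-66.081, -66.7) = -66.081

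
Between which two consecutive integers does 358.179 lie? 358 and 359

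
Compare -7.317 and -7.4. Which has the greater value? -7.317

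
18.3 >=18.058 True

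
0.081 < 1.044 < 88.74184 True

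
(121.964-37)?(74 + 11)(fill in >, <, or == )<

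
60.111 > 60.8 False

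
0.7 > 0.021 True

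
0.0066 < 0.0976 True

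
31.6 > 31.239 True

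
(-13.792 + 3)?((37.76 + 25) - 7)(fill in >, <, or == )<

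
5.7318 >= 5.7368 False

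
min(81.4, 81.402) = 81.4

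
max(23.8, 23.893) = 23.893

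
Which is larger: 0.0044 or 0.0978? 0.0978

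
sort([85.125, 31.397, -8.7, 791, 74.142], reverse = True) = [791, 85.125, 74.142, 31.397, -8.7]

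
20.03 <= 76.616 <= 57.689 False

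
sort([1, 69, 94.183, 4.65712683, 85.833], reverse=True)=[94.183, 85.833, 69, 4.65712683, 1]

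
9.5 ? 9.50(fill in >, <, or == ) ==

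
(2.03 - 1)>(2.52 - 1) False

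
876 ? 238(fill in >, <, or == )>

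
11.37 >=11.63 False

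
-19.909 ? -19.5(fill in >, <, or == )<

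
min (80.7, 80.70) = 80.7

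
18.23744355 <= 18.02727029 False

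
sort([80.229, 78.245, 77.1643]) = [77.1643, 78.245, 80.229]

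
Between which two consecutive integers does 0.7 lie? 0 and 1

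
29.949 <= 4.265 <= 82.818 False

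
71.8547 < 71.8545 False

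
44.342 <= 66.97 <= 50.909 False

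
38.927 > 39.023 False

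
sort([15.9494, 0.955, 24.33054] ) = [0.955, 15.9494, 24.33054]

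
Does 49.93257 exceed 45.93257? Yes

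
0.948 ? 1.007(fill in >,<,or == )<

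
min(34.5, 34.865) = 34.5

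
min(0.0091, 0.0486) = 0.0091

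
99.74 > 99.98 False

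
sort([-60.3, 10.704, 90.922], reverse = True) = [90.922, 10.704, -60.3]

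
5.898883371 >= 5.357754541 True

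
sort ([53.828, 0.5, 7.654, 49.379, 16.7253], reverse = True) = [53.828, 49.379, 16.7253, 7.654, 0.5]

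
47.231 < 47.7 True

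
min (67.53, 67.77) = 67.53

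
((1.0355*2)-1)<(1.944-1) False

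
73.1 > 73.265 False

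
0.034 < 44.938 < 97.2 True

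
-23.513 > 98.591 False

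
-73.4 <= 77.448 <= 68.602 False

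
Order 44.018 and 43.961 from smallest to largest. 43.961, 44.018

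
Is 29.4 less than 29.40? No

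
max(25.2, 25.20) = 25.20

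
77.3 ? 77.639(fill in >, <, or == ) <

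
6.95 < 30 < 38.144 True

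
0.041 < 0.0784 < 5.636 True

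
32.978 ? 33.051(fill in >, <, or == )<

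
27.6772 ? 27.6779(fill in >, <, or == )<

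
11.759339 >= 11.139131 True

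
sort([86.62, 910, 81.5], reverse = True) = [910, 86.62, 81.5]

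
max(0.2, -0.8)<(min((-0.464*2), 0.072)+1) False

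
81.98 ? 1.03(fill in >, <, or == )>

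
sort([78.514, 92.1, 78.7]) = [78.514, 78.7, 92.1]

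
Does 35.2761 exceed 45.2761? No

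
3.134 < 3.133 False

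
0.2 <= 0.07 False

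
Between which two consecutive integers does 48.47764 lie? 48 and 49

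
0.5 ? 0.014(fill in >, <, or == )>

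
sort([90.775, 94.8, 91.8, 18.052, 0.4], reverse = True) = [94.8, 91.8, 90.775, 18.052, 0.4]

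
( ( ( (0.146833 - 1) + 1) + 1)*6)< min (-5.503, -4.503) False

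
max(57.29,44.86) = 57.29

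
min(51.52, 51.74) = 51.52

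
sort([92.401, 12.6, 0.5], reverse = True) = [92.401, 12.6, 0.5]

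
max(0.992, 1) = 1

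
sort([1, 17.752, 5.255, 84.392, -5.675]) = [-5.675, 1, 5.255, 17.752, 84.392]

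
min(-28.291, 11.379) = -28.291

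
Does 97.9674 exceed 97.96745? No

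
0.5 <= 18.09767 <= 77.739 True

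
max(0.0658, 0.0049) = 0.0658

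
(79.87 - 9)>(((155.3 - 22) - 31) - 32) True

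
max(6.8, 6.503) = 6.8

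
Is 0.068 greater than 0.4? No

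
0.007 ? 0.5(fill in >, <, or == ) <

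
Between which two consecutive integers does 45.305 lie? 45 and 46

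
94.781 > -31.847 True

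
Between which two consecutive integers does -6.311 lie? -7 and -6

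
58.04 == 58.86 False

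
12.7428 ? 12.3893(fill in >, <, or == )>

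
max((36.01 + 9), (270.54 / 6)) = 45.09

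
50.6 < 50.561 False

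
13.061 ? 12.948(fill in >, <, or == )>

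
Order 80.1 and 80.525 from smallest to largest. 80.1, 80.525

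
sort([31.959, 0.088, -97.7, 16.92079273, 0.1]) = [-97.7, 0.088, 0.1, 16.92079273, 31.959]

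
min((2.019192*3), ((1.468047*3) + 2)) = 6.057576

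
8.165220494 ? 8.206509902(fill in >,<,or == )<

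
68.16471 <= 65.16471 False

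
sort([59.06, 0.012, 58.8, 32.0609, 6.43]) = [0.012, 6.43, 32.0609, 58.8, 59.06]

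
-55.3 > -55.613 True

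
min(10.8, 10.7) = 10.7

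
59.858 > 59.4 True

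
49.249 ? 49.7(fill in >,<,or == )<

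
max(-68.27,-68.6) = -68.27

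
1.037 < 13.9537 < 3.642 False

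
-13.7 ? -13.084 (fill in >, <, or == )<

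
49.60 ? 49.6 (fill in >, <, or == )==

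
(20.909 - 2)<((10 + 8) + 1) True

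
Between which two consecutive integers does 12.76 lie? 12 and 13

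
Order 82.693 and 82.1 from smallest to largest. 82.1, 82.693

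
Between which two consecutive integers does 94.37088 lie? 94 and 95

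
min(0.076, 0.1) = 0.076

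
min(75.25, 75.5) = 75.25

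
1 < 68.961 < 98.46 True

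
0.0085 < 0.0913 True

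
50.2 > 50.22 False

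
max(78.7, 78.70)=78.70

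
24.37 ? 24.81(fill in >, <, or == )<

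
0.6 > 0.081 True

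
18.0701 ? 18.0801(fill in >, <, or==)<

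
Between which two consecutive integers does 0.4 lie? 0 and 1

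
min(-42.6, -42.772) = -42.772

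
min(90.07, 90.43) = 90.07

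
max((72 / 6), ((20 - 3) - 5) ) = 12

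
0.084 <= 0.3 True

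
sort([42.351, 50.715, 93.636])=[42.351, 50.715, 93.636]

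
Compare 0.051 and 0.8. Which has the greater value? 0.8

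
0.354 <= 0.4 True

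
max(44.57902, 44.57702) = 44.57902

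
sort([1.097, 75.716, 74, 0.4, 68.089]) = [0.4, 1.097, 68.089, 74, 75.716]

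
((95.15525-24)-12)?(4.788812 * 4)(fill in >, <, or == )>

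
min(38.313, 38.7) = 38.313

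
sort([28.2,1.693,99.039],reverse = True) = [99.039,28.2,1.693]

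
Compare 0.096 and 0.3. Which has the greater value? 0.3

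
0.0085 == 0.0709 False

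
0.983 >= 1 False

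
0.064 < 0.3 True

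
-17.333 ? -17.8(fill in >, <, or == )>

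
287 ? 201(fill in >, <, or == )>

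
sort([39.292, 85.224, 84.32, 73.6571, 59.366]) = [39.292, 59.366, 73.6571, 84.32, 85.224]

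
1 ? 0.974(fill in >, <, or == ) >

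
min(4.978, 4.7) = 4.7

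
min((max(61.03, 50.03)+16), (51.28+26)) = 77.03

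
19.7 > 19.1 True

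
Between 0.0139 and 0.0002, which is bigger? 0.0139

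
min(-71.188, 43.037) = -71.188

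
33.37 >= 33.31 True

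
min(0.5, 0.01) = 0.01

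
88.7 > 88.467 True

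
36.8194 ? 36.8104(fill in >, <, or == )>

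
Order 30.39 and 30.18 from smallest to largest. 30.18, 30.39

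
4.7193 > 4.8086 False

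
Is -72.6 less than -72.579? Yes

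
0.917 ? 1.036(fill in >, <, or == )<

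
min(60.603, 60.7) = 60.603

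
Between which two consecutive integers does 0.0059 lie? 0 and 1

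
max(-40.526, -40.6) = -40.526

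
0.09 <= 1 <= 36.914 True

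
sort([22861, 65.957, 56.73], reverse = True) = [22861, 65.957, 56.73]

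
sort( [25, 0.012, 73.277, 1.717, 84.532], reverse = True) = [84.532, 73.277, 25, 1.717, 0.012]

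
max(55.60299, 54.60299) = 55.60299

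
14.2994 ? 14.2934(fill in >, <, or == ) >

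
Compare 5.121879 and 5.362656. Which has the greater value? 5.362656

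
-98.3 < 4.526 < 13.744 True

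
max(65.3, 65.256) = 65.3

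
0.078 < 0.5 True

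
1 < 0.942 False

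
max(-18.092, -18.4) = -18.092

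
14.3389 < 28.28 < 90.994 True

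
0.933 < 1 True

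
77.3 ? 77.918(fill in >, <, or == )<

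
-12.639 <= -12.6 True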